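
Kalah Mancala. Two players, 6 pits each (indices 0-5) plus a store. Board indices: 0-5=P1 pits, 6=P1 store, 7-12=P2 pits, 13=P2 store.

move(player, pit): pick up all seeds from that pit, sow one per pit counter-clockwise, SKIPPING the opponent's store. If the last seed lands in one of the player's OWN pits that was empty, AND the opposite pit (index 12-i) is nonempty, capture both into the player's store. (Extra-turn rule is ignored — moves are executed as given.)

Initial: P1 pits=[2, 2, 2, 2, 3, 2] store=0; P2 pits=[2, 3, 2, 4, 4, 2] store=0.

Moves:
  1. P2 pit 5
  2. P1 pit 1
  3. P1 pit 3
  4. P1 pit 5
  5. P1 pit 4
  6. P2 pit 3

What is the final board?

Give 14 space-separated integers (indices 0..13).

Move 1: P2 pit5 -> P1=[3,2,2,2,3,2](0) P2=[2,3,2,4,4,0](1)
Move 2: P1 pit1 -> P1=[3,0,3,3,3,2](0) P2=[2,3,2,4,4,0](1)
Move 3: P1 pit3 -> P1=[3,0,3,0,4,3](1) P2=[2,3,2,4,4,0](1)
Move 4: P1 pit5 -> P1=[3,0,3,0,4,0](2) P2=[3,4,2,4,4,0](1)
Move 5: P1 pit4 -> P1=[3,0,3,0,0,1](3) P2=[4,5,2,4,4,0](1)
Move 6: P2 pit3 -> P1=[4,0,3,0,0,1](3) P2=[4,5,2,0,5,1](2)

Answer: 4 0 3 0 0 1 3 4 5 2 0 5 1 2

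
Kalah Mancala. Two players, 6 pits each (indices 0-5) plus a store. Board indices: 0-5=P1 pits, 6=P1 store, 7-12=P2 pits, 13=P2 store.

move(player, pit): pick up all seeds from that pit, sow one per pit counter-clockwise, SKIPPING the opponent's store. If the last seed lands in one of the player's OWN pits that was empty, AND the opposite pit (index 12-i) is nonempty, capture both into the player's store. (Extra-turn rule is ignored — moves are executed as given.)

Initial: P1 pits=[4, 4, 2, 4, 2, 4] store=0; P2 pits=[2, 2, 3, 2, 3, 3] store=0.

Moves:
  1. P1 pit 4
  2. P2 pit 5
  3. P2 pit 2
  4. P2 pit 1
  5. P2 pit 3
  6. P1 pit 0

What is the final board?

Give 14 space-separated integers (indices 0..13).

Move 1: P1 pit4 -> P1=[4,4,2,4,0,5](1) P2=[2,2,3,2,3,3](0)
Move 2: P2 pit5 -> P1=[5,5,2,4,0,5](1) P2=[2,2,3,2,3,0](1)
Move 3: P2 pit2 -> P1=[0,5,2,4,0,5](1) P2=[2,2,0,3,4,0](7)
Move 4: P2 pit1 -> P1=[0,5,2,4,0,5](1) P2=[2,0,1,4,4,0](7)
Move 5: P2 pit3 -> P1=[1,5,2,4,0,5](1) P2=[2,0,1,0,5,1](8)
Move 6: P1 pit0 -> P1=[0,6,2,4,0,5](1) P2=[2,0,1,0,5,1](8)

Answer: 0 6 2 4 0 5 1 2 0 1 0 5 1 8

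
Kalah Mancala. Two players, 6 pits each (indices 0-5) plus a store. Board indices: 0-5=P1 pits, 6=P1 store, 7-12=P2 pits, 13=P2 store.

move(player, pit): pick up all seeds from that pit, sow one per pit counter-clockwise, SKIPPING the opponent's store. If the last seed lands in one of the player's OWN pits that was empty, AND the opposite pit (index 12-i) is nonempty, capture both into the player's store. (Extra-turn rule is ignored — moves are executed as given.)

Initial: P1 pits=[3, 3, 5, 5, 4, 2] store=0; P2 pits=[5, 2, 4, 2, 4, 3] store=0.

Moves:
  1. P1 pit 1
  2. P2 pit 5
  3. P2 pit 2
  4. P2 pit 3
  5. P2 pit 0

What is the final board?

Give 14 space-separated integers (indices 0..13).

Move 1: P1 pit1 -> P1=[3,0,6,6,5,2](0) P2=[5,2,4,2,4,3](0)
Move 2: P2 pit5 -> P1=[4,1,6,6,5,2](0) P2=[5,2,4,2,4,0](1)
Move 3: P2 pit2 -> P1=[4,1,6,6,5,2](0) P2=[5,2,0,3,5,1](2)
Move 4: P2 pit3 -> P1=[4,1,6,6,5,2](0) P2=[5,2,0,0,6,2](3)
Move 5: P2 pit0 -> P1=[4,1,6,6,5,2](0) P2=[0,3,1,1,7,3](3)

Answer: 4 1 6 6 5 2 0 0 3 1 1 7 3 3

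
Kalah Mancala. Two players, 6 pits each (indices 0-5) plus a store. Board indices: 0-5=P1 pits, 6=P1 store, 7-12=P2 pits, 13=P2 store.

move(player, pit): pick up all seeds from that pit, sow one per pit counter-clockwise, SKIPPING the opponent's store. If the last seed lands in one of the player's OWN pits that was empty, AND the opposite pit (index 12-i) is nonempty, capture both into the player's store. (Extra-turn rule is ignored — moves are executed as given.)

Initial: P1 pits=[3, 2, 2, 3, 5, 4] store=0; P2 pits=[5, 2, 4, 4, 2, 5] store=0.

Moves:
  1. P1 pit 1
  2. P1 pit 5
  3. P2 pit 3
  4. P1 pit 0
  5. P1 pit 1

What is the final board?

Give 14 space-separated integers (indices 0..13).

Answer: 0 0 5 5 6 0 1 6 3 5 0 3 6 1

Derivation:
Move 1: P1 pit1 -> P1=[3,0,3,4,5,4](0) P2=[5,2,4,4,2,5](0)
Move 2: P1 pit5 -> P1=[3,0,3,4,5,0](1) P2=[6,3,5,4,2,5](0)
Move 3: P2 pit3 -> P1=[4,0,3,4,5,0](1) P2=[6,3,5,0,3,6](1)
Move 4: P1 pit0 -> P1=[0,1,4,5,6,0](1) P2=[6,3,5,0,3,6](1)
Move 5: P1 pit1 -> P1=[0,0,5,5,6,0](1) P2=[6,3,5,0,3,6](1)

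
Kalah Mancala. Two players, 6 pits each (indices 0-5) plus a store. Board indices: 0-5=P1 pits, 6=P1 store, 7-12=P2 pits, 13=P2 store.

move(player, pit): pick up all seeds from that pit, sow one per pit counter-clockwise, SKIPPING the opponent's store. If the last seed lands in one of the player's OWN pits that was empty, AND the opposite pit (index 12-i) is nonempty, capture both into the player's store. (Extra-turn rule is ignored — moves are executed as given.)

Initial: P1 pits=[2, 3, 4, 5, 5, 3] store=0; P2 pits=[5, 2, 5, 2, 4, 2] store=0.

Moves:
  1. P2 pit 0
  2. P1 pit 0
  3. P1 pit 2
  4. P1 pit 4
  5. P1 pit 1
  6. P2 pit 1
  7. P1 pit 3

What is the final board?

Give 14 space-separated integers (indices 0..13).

Move 1: P2 pit0 -> P1=[2,3,4,5,5,3](0) P2=[0,3,6,3,5,3](0)
Move 2: P1 pit0 -> P1=[0,4,5,5,5,3](0) P2=[0,3,6,3,5,3](0)
Move 3: P1 pit2 -> P1=[0,4,0,6,6,4](1) P2=[1,3,6,3,5,3](0)
Move 4: P1 pit4 -> P1=[0,4,0,6,0,5](2) P2=[2,4,7,4,5,3](0)
Move 5: P1 pit1 -> P1=[0,0,1,7,1,6](2) P2=[2,4,7,4,5,3](0)
Move 6: P2 pit1 -> P1=[0,0,1,7,1,6](2) P2=[2,0,8,5,6,4](0)
Move 7: P1 pit3 -> P1=[0,0,1,0,2,7](3) P2=[3,1,9,6,6,4](0)

Answer: 0 0 1 0 2 7 3 3 1 9 6 6 4 0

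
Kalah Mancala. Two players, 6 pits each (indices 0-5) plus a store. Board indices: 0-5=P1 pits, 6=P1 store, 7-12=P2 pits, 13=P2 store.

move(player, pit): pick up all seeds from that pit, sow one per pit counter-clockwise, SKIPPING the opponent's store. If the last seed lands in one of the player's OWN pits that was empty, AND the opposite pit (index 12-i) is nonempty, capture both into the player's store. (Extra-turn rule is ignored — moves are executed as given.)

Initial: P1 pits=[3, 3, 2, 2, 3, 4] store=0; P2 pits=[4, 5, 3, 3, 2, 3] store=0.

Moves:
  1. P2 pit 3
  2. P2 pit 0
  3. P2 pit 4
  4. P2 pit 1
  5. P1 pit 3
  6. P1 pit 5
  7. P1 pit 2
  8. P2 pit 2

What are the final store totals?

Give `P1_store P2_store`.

Move 1: P2 pit3 -> P1=[3,3,2,2,3,4](0) P2=[4,5,3,0,3,4](1)
Move 2: P2 pit0 -> P1=[3,3,2,2,3,4](0) P2=[0,6,4,1,4,4](1)
Move 3: P2 pit4 -> P1=[4,4,2,2,3,4](0) P2=[0,6,4,1,0,5](2)
Move 4: P2 pit1 -> P1=[5,4,2,2,3,4](0) P2=[0,0,5,2,1,6](3)
Move 5: P1 pit3 -> P1=[5,4,2,0,4,5](0) P2=[0,0,5,2,1,6](3)
Move 6: P1 pit5 -> P1=[5,4,2,0,4,0](1) P2=[1,1,6,3,1,6](3)
Move 7: P1 pit2 -> P1=[5,4,0,1,5,0](1) P2=[1,1,6,3,1,6](3)
Move 8: P2 pit2 -> P1=[6,5,0,1,5,0](1) P2=[1,1,0,4,2,7](4)

Answer: 1 4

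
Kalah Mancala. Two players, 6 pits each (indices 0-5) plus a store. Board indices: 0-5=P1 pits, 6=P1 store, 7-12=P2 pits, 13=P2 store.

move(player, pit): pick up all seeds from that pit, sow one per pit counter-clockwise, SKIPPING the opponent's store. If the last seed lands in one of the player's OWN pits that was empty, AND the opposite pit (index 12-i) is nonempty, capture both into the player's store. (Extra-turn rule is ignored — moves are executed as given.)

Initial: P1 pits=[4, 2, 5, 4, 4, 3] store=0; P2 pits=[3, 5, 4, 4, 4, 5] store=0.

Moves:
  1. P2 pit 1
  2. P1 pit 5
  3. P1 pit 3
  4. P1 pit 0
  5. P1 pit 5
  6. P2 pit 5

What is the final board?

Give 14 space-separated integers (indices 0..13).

Move 1: P2 pit1 -> P1=[4,2,5,4,4,3](0) P2=[3,0,5,5,5,6](1)
Move 2: P1 pit5 -> P1=[4,2,5,4,4,0](1) P2=[4,1,5,5,5,6](1)
Move 3: P1 pit3 -> P1=[4,2,5,0,5,1](2) P2=[5,1,5,5,5,6](1)
Move 4: P1 pit0 -> P1=[0,3,6,1,6,1](2) P2=[5,1,5,5,5,6](1)
Move 5: P1 pit5 -> P1=[0,3,6,1,6,0](3) P2=[5,1,5,5,5,6](1)
Move 6: P2 pit5 -> P1=[1,4,7,2,7,0](3) P2=[5,1,5,5,5,0](2)

Answer: 1 4 7 2 7 0 3 5 1 5 5 5 0 2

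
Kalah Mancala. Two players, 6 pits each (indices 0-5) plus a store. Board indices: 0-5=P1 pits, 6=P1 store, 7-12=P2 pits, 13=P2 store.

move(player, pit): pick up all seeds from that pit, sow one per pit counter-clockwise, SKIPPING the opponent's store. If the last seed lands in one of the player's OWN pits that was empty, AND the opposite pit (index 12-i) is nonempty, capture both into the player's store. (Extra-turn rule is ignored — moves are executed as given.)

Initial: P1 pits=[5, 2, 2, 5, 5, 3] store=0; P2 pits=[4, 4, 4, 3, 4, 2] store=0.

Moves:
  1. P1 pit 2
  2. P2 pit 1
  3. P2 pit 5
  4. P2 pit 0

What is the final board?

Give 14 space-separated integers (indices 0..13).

Move 1: P1 pit2 -> P1=[5,2,0,6,6,3](0) P2=[4,4,4,3,4,2](0)
Move 2: P2 pit1 -> P1=[5,2,0,6,6,3](0) P2=[4,0,5,4,5,3](0)
Move 3: P2 pit5 -> P1=[6,3,0,6,6,3](0) P2=[4,0,5,4,5,0](1)
Move 4: P2 pit0 -> P1=[6,3,0,6,6,3](0) P2=[0,1,6,5,6,0](1)

Answer: 6 3 0 6 6 3 0 0 1 6 5 6 0 1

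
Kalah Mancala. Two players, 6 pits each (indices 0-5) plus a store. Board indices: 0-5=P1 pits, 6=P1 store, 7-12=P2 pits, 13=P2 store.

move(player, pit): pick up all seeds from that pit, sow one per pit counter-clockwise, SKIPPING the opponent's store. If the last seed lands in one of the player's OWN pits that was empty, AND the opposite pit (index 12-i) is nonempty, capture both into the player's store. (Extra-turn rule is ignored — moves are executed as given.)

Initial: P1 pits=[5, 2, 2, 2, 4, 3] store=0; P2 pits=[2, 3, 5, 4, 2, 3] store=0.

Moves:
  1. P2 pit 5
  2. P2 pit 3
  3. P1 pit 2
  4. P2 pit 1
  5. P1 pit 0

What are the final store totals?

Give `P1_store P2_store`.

Move 1: P2 pit5 -> P1=[6,3,2,2,4,3](0) P2=[2,3,5,4,2,0](1)
Move 2: P2 pit3 -> P1=[7,3,2,2,4,3](0) P2=[2,3,5,0,3,1](2)
Move 3: P1 pit2 -> P1=[7,3,0,3,5,3](0) P2=[2,3,5,0,3,1](2)
Move 4: P2 pit1 -> P1=[7,3,0,3,5,3](0) P2=[2,0,6,1,4,1](2)
Move 5: P1 pit0 -> P1=[0,4,1,4,6,4](1) P2=[3,0,6,1,4,1](2)

Answer: 1 2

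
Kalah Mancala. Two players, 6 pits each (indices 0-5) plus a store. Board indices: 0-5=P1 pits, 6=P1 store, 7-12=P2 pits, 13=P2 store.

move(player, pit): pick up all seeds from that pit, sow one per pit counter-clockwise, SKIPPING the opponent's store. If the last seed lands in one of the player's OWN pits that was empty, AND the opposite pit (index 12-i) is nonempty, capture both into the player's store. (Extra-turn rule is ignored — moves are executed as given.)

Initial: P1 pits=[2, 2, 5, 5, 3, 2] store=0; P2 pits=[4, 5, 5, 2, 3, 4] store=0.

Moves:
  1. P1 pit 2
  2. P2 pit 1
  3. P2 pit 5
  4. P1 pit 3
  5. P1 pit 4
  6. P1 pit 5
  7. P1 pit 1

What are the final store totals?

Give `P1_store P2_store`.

Answer: 8 2

Derivation:
Move 1: P1 pit2 -> P1=[2,2,0,6,4,3](1) P2=[5,5,5,2,3,4](0)
Move 2: P2 pit1 -> P1=[2,2,0,6,4,3](1) P2=[5,0,6,3,4,5](1)
Move 3: P2 pit5 -> P1=[3,3,1,7,4,3](1) P2=[5,0,6,3,4,0](2)
Move 4: P1 pit3 -> P1=[3,3,1,0,5,4](2) P2=[6,1,7,4,4,0](2)
Move 5: P1 pit4 -> P1=[3,3,1,0,0,5](3) P2=[7,2,8,4,4,0](2)
Move 6: P1 pit5 -> P1=[3,3,1,0,0,0](4) P2=[8,3,9,5,4,0](2)
Move 7: P1 pit1 -> P1=[3,0,2,1,0,0](8) P2=[8,0,9,5,4,0](2)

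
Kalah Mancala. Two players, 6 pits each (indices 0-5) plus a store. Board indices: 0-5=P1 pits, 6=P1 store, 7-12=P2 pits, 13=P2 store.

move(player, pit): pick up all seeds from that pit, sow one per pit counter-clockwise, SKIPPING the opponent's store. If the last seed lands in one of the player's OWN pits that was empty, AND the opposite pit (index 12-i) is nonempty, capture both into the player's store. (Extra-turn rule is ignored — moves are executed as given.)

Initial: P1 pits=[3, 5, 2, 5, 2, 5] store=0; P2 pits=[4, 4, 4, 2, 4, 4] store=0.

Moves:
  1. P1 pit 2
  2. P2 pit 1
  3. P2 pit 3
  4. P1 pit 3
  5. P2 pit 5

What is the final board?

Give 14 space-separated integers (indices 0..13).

Answer: 4 6 1 1 5 6 1 5 1 6 0 6 0 2

Derivation:
Move 1: P1 pit2 -> P1=[3,5,0,6,3,5](0) P2=[4,4,4,2,4,4](0)
Move 2: P2 pit1 -> P1=[3,5,0,6,3,5](0) P2=[4,0,5,3,5,5](0)
Move 3: P2 pit3 -> P1=[3,5,0,6,3,5](0) P2=[4,0,5,0,6,6](1)
Move 4: P1 pit3 -> P1=[3,5,0,0,4,6](1) P2=[5,1,6,0,6,6](1)
Move 5: P2 pit5 -> P1=[4,6,1,1,5,6](1) P2=[5,1,6,0,6,0](2)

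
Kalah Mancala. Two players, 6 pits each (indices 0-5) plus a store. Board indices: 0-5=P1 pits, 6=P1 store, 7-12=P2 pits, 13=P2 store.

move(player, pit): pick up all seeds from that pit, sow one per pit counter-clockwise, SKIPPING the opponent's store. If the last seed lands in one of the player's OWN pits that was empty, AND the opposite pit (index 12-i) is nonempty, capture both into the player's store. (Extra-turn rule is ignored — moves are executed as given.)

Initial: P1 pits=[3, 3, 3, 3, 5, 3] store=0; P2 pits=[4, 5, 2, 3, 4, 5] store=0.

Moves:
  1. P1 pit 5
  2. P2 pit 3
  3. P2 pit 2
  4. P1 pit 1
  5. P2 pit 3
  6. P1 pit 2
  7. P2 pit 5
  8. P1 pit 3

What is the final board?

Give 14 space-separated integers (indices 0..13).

Answer: 4 1 1 0 9 2 3 6 7 1 0 7 0 2

Derivation:
Move 1: P1 pit5 -> P1=[3,3,3,3,5,0](1) P2=[5,6,2,3,4,5](0)
Move 2: P2 pit3 -> P1=[3,3,3,3,5,0](1) P2=[5,6,2,0,5,6](1)
Move 3: P2 pit2 -> P1=[3,3,3,3,5,0](1) P2=[5,6,0,1,6,6](1)
Move 4: P1 pit1 -> P1=[3,0,4,4,6,0](1) P2=[5,6,0,1,6,6](1)
Move 5: P2 pit3 -> P1=[3,0,4,4,6,0](1) P2=[5,6,0,0,7,6](1)
Move 6: P1 pit2 -> P1=[3,0,0,5,7,1](2) P2=[5,6,0,0,7,6](1)
Move 7: P2 pit5 -> P1=[4,1,1,6,8,1](2) P2=[5,6,0,0,7,0](2)
Move 8: P1 pit3 -> P1=[4,1,1,0,9,2](3) P2=[6,7,1,0,7,0](2)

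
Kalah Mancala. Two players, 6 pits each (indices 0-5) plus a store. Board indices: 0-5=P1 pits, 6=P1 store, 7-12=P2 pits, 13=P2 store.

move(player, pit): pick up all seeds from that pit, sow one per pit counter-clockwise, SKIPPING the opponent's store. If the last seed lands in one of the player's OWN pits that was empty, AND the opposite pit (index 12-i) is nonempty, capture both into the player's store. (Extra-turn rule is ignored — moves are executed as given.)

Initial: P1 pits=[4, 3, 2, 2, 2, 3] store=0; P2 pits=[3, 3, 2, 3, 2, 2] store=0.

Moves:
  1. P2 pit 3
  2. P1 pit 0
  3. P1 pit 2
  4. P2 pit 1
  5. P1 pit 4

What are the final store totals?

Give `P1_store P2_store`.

Answer: 1 1

Derivation:
Move 1: P2 pit3 -> P1=[4,3,2,2,2,3](0) P2=[3,3,2,0,3,3](1)
Move 2: P1 pit0 -> P1=[0,4,3,3,3,3](0) P2=[3,3,2,0,3,3](1)
Move 3: P1 pit2 -> P1=[0,4,0,4,4,4](0) P2=[3,3,2,0,3,3](1)
Move 4: P2 pit1 -> P1=[0,4,0,4,4,4](0) P2=[3,0,3,1,4,3](1)
Move 5: P1 pit4 -> P1=[0,4,0,4,0,5](1) P2=[4,1,3,1,4,3](1)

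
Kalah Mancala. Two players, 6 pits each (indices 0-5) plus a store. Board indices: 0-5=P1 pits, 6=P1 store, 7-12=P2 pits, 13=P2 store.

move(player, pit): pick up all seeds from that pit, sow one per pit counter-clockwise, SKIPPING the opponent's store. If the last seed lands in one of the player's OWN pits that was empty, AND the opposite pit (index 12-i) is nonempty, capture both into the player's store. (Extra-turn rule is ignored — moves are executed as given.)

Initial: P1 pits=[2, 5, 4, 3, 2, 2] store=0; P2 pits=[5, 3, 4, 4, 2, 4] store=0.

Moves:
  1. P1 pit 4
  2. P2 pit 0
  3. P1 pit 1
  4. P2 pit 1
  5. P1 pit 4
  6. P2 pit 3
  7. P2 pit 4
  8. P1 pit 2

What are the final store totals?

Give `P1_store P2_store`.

Move 1: P1 pit4 -> P1=[2,5,4,3,0,3](1) P2=[5,3,4,4,2,4](0)
Move 2: P2 pit0 -> P1=[2,5,4,3,0,3](1) P2=[0,4,5,5,3,5](0)
Move 3: P1 pit1 -> P1=[2,0,5,4,1,4](2) P2=[0,4,5,5,3,5](0)
Move 4: P2 pit1 -> P1=[2,0,5,4,1,4](2) P2=[0,0,6,6,4,6](0)
Move 5: P1 pit4 -> P1=[2,0,5,4,0,5](2) P2=[0,0,6,6,4,6](0)
Move 6: P2 pit3 -> P1=[3,1,6,4,0,5](2) P2=[0,0,6,0,5,7](1)
Move 7: P2 pit4 -> P1=[4,2,7,4,0,5](2) P2=[0,0,6,0,0,8](2)
Move 8: P1 pit2 -> P1=[4,2,0,5,1,6](3) P2=[1,1,7,0,0,8](2)

Answer: 3 2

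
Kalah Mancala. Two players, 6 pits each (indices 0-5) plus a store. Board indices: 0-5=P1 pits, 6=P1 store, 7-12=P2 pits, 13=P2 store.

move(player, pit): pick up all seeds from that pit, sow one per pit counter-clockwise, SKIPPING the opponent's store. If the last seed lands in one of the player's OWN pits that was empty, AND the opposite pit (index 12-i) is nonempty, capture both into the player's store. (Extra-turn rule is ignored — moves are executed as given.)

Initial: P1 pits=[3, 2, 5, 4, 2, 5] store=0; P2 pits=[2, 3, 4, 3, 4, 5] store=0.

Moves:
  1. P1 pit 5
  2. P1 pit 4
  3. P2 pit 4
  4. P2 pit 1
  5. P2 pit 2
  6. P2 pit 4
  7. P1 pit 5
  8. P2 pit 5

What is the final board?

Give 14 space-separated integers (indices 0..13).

Answer: 6 5 6 5 0 1 3 4 0 0 6 0 0 6

Derivation:
Move 1: P1 pit5 -> P1=[3,2,5,4,2,0](1) P2=[3,4,5,4,4,5](0)
Move 2: P1 pit4 -> P1=[3,2,5,4,0,1](2) P2=[3,4,5,4,4,5](0)
Move 3: P2 pit4 -> P1=[4,3,5,4,0,1](2) P2=[3,4,5,4,0,6](1)
Move 4: P2 pit1 -> P1=[4,3,5,4,0,1](2) P2=[3,0,6,5,1,7](1)
Move 5: P2 pit2 -> P1=[5,4,5,4,0,1](2) P2=[3,0,0,6,2,8](2)
Move 6: P2 pit4 -> P1=[5,4,5,4,0,1](2) P2=[3,0,0,6,0,9](3)
Move 7: P1 pit5 -> P1=[5,4,5,4,0,0](3) P2=[3,0,0,6,0,9](3)
Move 8: P2 pit5 -> P1=[6,5,6,5,0,1](3) P2=[4,0,0,6,0,0](6)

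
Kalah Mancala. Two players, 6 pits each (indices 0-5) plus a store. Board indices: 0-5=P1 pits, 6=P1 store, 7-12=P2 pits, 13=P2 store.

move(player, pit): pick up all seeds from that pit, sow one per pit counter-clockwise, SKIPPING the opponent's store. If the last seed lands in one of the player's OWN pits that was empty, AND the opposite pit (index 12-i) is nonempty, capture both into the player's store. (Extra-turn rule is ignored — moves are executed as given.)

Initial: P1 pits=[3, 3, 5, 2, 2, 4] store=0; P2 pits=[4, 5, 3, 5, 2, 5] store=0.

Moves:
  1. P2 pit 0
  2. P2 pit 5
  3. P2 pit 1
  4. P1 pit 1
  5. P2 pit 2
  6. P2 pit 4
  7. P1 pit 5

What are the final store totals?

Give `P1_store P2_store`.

Answer: 1 4

Derivation:
Move 1: P2 pit0 -> P1=[3,3,5,2,2,4](0) P2=[0,6,4,6,3,5](0)
Move 2: P2 pit5 -> P1=[4,4,6,3,2,4](0) P2=[0,6,4,6,3,0](1)
Move 3: P2 pit1 -> P1=[5,4,6,3,2,4](0) P2=[0,0,5,7,4,1](2)
Move 4: P1 pit1 -> P1=[5,0,7,4,3,5](0) P2=[0,0,5,7,4,1](2)
Move 5: P2 pit2 -> P1=[6,0,7,4,3,5](0) P2=[0,0,0,8,5,2](3)
Move 6: P2 pit4 -> P1=[7,1,8,4,3,5](0) P2=[0,0,0,8,0,3](4)
Move 7: P1 pit5 -> P1=[7,1,8,4,3,0](1) P2=[1,1,1,9,0,3](4)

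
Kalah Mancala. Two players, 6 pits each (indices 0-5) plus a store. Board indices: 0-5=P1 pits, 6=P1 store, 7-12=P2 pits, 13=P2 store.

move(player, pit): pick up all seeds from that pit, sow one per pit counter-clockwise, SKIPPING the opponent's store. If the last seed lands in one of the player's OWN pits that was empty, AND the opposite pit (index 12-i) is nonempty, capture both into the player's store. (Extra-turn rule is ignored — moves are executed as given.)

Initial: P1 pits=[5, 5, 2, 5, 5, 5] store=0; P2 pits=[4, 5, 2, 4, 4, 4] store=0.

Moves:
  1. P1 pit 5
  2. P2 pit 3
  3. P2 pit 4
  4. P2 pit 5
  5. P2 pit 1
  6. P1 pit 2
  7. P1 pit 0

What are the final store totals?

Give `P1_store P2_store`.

Move 1: P1 pit5 -> P1=[5,5,2,5,5,0](1) P2=[5,6,3,5,4,4](0)
Move 2: P2 pit3 -> P1=[6,6,2,5,5,0](1) P2=[5,6,3,0,5,5](1)
Move 3: P2 pit4 -> P1=[7,7,3,5,5,0](1) P2=[5,6,3,0,0,6](2)
Move 4: P2 pit5 -> P1=[8,8,4,6,6,0](1) P2=[5,6,3,0,0,0](3)
Move 5: P2 pit1 -> P1=[9,8,4,6,6,0](1) P2=[5,0,4,1,1,1](4)
Move 6: P1 pit2 -> P1=[9,8,0,7,7,1](2) P2=[5,0,4,1,1,1](4)
Move 7: P1 pit0 -> P1=[0,9,1,8,8,2](3) P2=[6,1,5,1,1,1](4)

Answer: 3 4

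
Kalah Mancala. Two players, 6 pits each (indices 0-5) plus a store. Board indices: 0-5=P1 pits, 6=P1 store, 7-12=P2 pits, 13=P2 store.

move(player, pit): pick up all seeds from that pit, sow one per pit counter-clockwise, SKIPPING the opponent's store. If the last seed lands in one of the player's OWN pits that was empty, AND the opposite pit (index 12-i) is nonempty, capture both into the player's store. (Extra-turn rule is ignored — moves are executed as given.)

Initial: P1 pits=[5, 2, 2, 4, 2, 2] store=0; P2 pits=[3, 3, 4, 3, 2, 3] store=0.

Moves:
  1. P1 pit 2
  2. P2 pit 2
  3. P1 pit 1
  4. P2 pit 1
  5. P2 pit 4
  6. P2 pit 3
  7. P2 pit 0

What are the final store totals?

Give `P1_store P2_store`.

Move 1: P1 pit2 -> P1=[5,2,0,5,3,2](0) P2=[3,3,4,3,2,3](0)
Move 2: P2 pit2 -> P1=[5,2,0,5,3,2](0) P2=[3,3,0,4,3,4](1)
Move 3: P1 pit1 -> P1=[5,0,1,6,3,2](0) P2=[3,3,0,4,3,4](1)
Move 4: P2 pit1 -> P1=[5,0,1,6,3,2](0) P2=[3,0,1,5,4,4](1)
Move 5: P2 pit4 -> P1=[6,1,1,6,3,2](0) P2=[3,0,1,5,0,5](2)
Move 6: P2 pit3 -> P1=[7,2,1,6,3,2](0) P2=[3,0,1,0,1,6](3)
Move 7: P2 pit0 -> P1=[7,2,0,6,3,2](0) P2=[0,1,2,0,1,6](5)

Answer: 0 5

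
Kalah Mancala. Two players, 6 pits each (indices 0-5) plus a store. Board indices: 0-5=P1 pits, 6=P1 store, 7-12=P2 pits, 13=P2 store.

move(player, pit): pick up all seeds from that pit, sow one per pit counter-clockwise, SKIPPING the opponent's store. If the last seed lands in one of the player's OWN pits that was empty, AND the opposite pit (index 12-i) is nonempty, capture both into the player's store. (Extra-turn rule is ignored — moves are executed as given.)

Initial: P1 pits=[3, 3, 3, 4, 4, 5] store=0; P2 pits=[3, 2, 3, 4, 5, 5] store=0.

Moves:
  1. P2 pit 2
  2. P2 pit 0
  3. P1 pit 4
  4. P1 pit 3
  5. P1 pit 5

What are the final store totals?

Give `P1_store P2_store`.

Answer: 3 0

Derivation:
Move 1: P2 pit2 -> P1=[3,3,3,4,4,5](0) P2=[3,2,0,5,6,6](0)
Move 2: P2 pit0 -> P1=[3,3,3,4,4,5](0) P2=[0,3,1,6,6,6](0)
Move 3: P1 pit4 -> P1=[3,3,3,4,0,6](1) P2=[1,4,1,6,6,6](0)
Move 4: P1 pit3 -> P1=[3,3,3,0,1,7](2) P2=[2,4,1,6,6,6](0)
Move 5: P1 pit5 -> P1=[3,3,3,0,1,0](3) P2=[3,5,2,7,7,7](0)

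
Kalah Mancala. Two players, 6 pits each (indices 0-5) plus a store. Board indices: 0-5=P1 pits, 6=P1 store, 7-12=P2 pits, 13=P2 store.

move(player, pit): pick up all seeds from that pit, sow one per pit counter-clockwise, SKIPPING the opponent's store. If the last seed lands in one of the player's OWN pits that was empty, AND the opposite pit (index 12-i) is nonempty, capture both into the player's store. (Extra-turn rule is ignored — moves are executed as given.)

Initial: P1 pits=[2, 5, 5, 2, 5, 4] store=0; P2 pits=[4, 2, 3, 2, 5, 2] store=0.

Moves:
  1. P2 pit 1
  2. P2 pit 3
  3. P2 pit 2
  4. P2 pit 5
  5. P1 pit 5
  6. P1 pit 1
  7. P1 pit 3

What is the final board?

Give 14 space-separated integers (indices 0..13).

Answer: 3 0 7 0 7 2 3 6 1 1 1 7 0 3

Derivation:
Move 1: P2 pit1 -> P1=[2,5,5,2,5,4](0) P2=[4,0,4,3,5,2](0)
Move 2: P2 pit3 -> P1=[2,5,5,2,5,4](0) P2=[4,0,4,0,6,3](1)
Move 3: P2 pit2 -> P1=[2,5,5,2,5,4](0) P2=[4,0,0,1,7,4](2)
Move 4: P2 pit5 -> P1=[3,6,6,2,5,4](0) P2=[4,0,0,1,7,0](3)
Move 5: P1 pit5 -> P1=[3,6,6,2,5,0](1) P2=[5,1,1,1,7,0](3)
Move 6: P1 pit1 -> P1=[3,0,7,3,6,1](2) P2=[6,1,1,1,7,0](3)
Move 7: P1 pit3 -> P1=[3,0,7,0,7,2](3) P2=[6,1,1,1,7,0](3)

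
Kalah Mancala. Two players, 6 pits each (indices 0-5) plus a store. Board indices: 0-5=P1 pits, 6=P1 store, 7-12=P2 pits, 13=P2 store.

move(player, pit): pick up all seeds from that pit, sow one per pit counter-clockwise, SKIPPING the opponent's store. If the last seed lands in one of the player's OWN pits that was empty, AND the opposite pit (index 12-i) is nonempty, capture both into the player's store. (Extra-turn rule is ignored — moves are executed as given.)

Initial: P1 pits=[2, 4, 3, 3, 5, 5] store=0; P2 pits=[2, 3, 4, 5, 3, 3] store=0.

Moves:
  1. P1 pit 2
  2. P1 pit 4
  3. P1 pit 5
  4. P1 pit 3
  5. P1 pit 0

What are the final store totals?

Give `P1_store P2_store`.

Answer: 11 0

Derivation:
Move 1: P1 pit2 -> P1=[2,4,0,4,6,6](0) P2=[2,3,4,5,3,3](0)
Move 2: P1 pit4 -> P1=[2,4,0,4,0,7](1) P2=[3,4,5,6,3,3](0)
Move 3: P1 pit5 -> P1=[2,4,0,4,0,0](2) P2=[4,5,6,7,4,4](0)
Move 4: P1 pit3 -> P1=[2,4,0,0,1,1](3) P2=[5,5,6,7,4,4](0)
Move 5: P1 pit0 -> P1=[0,5,0,0,1,1](11) P2=[5,5,6,0,4,4](0)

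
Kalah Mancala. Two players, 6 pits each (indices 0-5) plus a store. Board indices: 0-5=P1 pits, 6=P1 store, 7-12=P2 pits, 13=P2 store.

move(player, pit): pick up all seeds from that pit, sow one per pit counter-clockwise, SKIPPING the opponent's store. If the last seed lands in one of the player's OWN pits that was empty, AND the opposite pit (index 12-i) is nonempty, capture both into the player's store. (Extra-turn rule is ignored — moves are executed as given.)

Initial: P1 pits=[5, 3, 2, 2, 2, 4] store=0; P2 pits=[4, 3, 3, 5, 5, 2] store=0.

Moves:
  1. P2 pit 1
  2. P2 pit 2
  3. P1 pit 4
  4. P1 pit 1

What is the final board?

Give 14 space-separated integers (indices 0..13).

Move 1: P2 pit1 -> P1=[5,3,2,2,2,4](0) P2=[4,0,4,6,6,2](0)
Move 2: P2 pit2 -> P1=[5,3,2,2,2,4](0) P2=[4,0,0,7,7,3](1)
Move 3: P1 pit4 -> P1=[5,3,2,2,0,5](1) P2=[4,0,0,7,7,3](1)
Move 4: P1 pit1 -> P1=[5,0,3,3,1,5](1) P2=[4,0,0,7,7,3](1)

Answer: 5 0 3 3 1 5 1 4 0 0 7 7 3 1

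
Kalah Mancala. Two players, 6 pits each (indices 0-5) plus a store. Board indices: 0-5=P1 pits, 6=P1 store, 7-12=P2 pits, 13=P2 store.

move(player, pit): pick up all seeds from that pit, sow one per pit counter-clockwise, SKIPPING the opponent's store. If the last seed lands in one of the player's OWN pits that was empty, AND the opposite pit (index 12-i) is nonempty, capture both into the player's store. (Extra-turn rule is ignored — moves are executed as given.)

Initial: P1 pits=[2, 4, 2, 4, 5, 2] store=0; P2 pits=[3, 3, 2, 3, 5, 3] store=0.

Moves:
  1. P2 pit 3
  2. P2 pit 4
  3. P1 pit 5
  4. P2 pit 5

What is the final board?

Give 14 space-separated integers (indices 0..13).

Move 1: P2 pit3 -> P1=[2,4,2,4,5,2](0) P2=[3,3,2,0,6,4](1)
Move 2: P2 pit4 -> P1=[3,5,3,5,5,2](0) P2=[3,3,2,0,0,5](2)
Move 3: P1 pit5 -> P1=[3,5,3,5,5,0](1) P2=[4,3,2,0,0,5](2)
Move 4: P2 pit5 -> P1=[4,6,4,6,5,0](1) P2=[4,3,2,0,0,0](3)

Answer: 4 6 4 6 5 0 1 4 3 2 0 0 0 3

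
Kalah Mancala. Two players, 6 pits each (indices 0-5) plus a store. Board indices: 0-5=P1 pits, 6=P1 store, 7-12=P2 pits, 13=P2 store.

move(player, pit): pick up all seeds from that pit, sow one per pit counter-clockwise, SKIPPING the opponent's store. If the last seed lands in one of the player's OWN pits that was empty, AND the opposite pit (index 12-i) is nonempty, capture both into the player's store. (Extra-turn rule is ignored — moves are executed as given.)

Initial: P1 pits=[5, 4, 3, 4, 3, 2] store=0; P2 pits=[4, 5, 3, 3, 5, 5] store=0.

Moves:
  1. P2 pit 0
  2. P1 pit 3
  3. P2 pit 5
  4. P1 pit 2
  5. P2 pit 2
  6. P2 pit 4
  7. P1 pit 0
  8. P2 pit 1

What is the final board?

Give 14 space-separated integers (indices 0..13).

Move 1: P2 pit0 -> P1=[5,4,3,4,3,2](0) P2=[0,6,4,4,6,5](0)
Move 2: P1 pit3 -> P1=[5,4,3,0,4,3](1) P2=[1,6,4,4,6,5](0)
Move 3: P2 pit5 -> P1=[6,5,4,1,4,3](1) P2=[1,6,4,4,6,0](1)
Move 4: P1 pit2 -> P1=[6,5,0,2,5,4](2) P2=[1,6,4,4,6,0](1)
Move 5: P2 pit2 -> P1=[6,5,0,2,5,4](2) P2=[1,6,0,5,7,1](2)
Move 6: P2 pit4 -> P1=[7,6,1,3,6,4](2) P2=[1,6,0,5,0,2](3)
Move 7: P1 pit0 -> P1=[0,7,2,4,7,5](3) P2=[2,6,0,5,0,2](3)
Move 8: P2 pit1 -> P1=[1,7,2,4,7,5](3) P2=[2,0,1,6,1,3](4)

Answer: 1 7 2 4 7 5 3 2 0 1 6 1 3 4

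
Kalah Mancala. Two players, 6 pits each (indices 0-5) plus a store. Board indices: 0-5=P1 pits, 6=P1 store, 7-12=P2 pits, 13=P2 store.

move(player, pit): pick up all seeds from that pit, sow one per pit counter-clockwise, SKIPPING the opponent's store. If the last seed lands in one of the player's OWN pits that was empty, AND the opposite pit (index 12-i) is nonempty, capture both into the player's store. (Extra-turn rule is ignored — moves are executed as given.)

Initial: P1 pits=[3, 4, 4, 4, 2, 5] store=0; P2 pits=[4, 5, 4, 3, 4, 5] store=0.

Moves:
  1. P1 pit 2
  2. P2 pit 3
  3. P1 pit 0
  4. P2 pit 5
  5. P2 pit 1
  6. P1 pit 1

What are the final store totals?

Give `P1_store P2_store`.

Answer: 2 3

Derivation:
Move 1: P1 pit2 -> P1=[3,4,0,5,3,6](1) P2=[4,5,4,3,4,5](0)
Move 2: P2 pit3 -> P1=[3,4,0,5,3,6](1) P2=[4,5,4,0,5,6](1)
Move 3: P1 pit0 -> P1=[0,5,1,6,3,6](1) P2=[4,5,4,0,5,6](1)
Move 4: P2 pit5 -> P1=[1,6,2,7,4,6](1) P2=[4,5,4,0,5,0](2)
Move 5: P2 pit1 -> P1=[1,6,2,7,4,6](1) P2=[4,0,5,1,6,1](3)
Move 6: P1 pit1 -> P1=[1,0,3,8,5,7](2) P2=[5,0,5,1,6,1](3)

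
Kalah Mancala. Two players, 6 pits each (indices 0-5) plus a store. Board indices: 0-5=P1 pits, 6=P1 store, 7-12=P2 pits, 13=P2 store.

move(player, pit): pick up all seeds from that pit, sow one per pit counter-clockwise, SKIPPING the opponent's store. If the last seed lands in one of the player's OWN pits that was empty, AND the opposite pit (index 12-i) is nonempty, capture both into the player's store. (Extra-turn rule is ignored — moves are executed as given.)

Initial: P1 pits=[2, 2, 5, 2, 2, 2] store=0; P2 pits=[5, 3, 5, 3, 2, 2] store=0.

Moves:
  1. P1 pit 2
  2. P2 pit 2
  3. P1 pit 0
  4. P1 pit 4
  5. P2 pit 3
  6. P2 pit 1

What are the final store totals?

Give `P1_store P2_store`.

Move 1: P1 pit2 -> P1=[2,2,0,3,3,3](1) P2=[6,3,5,3,2,2](0)
Move 2: P2 pit2 -> P1=[3,2,0,3,3,3](1) P2=[6,3,0,4,3,3](1)
Move 3: P1 pit0 -> P1=[0,3,1,4,3,3](1) P2=[6,3,0,4,3,3](1)
Move 4: P1 pit4 -> P1=[0,3,1,4,0,4](2) P2=[7,3,0,4,3,3](1)
Move 5: P2 pit3 -> P1=[1,3,1,4,0,4](2) P2=[7,3,0,0,4,4](2)
Move 6: P2 pit1 -> P1=[1,3,1,4,0,4](2) P2=[7,0,1,1,5,4](2)

Answer: 2 2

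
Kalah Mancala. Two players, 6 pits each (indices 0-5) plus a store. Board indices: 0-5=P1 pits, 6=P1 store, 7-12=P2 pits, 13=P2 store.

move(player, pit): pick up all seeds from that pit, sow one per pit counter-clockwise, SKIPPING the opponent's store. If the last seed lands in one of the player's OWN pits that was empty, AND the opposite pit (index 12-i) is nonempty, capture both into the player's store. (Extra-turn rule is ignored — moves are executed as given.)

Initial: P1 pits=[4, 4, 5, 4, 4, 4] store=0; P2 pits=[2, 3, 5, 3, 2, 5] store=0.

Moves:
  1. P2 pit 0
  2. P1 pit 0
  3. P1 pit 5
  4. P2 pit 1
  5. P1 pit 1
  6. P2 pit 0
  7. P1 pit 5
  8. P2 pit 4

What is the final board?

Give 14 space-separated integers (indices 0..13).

Move 1: P2 pit0 -> P1=[4,4,5,4,4,4](0) P2=[0,4,6,3,2,5](0)
Move 2: P1 pit0 -> P1=[0,5,6,5,5,4](0) P2=[0,4,6,3,2,5](0)
Move 3: P1 pit5 -> P1=[0,5,6,5,5,0](1) P2=[1,5,7,3,2,5](0)
Move 4: P2 pit1 -> P1=[0,5,6,5,5,0](1) P2=[1,0,8,4,3,6](1)
Move 5: P1 pit1 -> P1=[0,0,7,6,6,1](2) P2=[1,0,8,4,3,6](1)
Move 6: P2 pit0 -> P1=[0,0,7,6,0,1](2) P2=[0,0,8,4,3,6](8)
Move 7: P1 pit5 -> P1=[0,0,7,6,0,0](3) P2=[0,0,8,4,3,6](8)
Move 8: P2 pit4 -> P1=[1,0,7,6,0,0](3) P2=[0,0,8,4,0,7](9)

Answer: 1 0 7 6 0 0 3 0 0 8 4 0 7 9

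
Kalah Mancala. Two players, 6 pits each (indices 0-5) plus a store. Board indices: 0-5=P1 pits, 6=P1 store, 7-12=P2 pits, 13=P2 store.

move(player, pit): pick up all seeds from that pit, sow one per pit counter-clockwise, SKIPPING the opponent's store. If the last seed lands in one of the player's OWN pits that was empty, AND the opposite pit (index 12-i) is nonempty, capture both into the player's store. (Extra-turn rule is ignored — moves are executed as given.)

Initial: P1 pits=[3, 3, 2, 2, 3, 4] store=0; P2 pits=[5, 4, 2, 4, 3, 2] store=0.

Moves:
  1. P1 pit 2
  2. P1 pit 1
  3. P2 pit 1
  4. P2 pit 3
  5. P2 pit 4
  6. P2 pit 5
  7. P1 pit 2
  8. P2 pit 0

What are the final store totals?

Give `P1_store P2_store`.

Answer: 0 10

Derivation:
Move 1: P1 pit2 -> P1=[3,3,0,3,4,4](0) P2=[5,4,2,4,3,2](0)
Move 2: P1 pit1 -> P1=[3,0,1,4,5,4](0) P2=[5,4,2,4,3,2](0)
Move 3: P2 pit1 -> P1=[3,0,1,4,5,4](0) P2=[5,0,3,5,4,3](0)
Move 4: P2 pit3 -> P1=[4,1,1,4,5,4](0) P2=[5,0,3,0,5,4](1)
Move 5: P2 pit4 -> P1=[5,2,2,4,5,4](0) P2=[5,0,3,0,0,5](2)
Move 6: P2 pit5 -> P1=[6,3,3,5,5,4](0) P2=[5,0,3,0,0,0](3)
Move 7: P1 pit2 -> P1=[6,3,0,6,6,5](0) P2=[5,0,3,0,0,0](3)
Move 8: P2 pit0 -> P1=[0,3,0,6,6,5](0) P2=[0,1,4,1,1,0](10)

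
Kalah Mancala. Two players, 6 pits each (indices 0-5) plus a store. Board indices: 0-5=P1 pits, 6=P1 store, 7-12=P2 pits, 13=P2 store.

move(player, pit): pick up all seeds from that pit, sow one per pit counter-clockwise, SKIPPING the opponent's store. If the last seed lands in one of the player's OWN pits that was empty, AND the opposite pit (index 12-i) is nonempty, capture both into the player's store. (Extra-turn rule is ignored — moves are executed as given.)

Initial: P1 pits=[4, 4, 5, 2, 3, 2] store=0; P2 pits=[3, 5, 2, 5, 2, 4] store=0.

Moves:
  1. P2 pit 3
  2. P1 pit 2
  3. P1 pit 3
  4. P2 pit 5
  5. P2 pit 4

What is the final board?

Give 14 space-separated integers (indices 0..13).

Move 1: P2 pit3 -> P1=[5,5,5,2,3,2](0) P2=[3,5,2,0,3,5](1)
Move 2: P1 pit2 -> P1=[5,5,0,3,4,3](1) P2=[4,5,2,0,3,5](1)
Move 3: P1 pit3 -> P1=[5,5,0,0,5,4](2) P2=[4,5,2,0,3,5](1)
Move 4: P2 pit5 -> P1=[6,6,1,1,5,4](2) P2=[4,5,2,0,3,0](2)
Move 5: P2 pit4 -> P1=[7,6,1,1,5,4](2) P2=[4,5,2,0,0,1](3)

Answer: 7 6 1 1 5 4 2 4 5 2 0 0 1 3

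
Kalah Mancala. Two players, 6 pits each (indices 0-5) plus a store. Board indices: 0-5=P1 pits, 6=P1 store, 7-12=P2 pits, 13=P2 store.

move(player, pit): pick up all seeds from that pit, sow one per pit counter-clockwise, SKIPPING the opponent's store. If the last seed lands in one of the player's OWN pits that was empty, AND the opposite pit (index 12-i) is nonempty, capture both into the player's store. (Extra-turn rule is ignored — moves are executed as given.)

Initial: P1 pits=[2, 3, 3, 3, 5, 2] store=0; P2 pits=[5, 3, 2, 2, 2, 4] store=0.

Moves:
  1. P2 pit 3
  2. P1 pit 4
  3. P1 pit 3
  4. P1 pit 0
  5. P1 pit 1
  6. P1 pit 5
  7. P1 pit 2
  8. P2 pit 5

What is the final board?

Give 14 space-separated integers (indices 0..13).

Answer: 1 1 1 3 3 1 4 8 5 4 1 3 0 1

Derivation:
Move 1: P2 pit3 -> P1=[2,3,3,3,5,2](0) P2=[5,3,2,0,3,5](0)
Move 2: P1 pit4 -> P1=[2,3,3,3,0,3](1) P2=[6,4,3,0,3,5](0)
Move 3: P1 pit3 -> P1=[2,3,3,0,1,4](2) P2=[6,4,3,0,3,5](0)
Move 4: P1 pit0 -> P1=[0,4,4,0,1,4](2) P2=[6,4,3,0,3,5](0)
Move 5: P1 pit1 -> P1=[0,0,5,1,2,5](2) P2=[6,4,3,0,3,5](0)
Move 6: P1 pit5 -> P1=[0,0,5,1,2,0](3) P2=[7,5,4,1,3,5](0)
Move 7: P1 pit2 -> P1=[0,0,0,2,3,1](4) P2=[8,5,4,1,3,5](0)
Move 8: P2 pit5 -> P1=[1,1,1,3,3,1](4) P2=[8,5,4,1,3,0](1)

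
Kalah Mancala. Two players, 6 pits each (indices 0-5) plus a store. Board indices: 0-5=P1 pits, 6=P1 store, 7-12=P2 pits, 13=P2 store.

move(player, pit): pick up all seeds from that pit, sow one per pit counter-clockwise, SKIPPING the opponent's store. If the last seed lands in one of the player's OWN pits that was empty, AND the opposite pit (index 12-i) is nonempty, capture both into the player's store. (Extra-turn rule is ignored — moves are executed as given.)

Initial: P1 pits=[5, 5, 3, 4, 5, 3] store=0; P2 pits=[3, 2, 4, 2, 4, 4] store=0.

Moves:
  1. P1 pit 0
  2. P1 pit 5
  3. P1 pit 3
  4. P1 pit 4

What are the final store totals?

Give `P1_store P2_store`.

Move 1: P1 pit0 -> P1=[0,6,4,5,6,4](0) P2=[3,2,4,2,4,4](0)
Move 2: P1 pit5 -> P1=[0,6,4,5,6,0](1) P2=[4,3,5,2,4,4](0)
Move 3: P1 pit3 -> P1=[0,6,4,0,7,1](2) P2=[5,4,5,2,4,4](0)
Move 4: P1 pit4 -> P1=[0,6,4,0,0,2](3) P2=[6,5,6,3,5,4](0)

Answer: 3 0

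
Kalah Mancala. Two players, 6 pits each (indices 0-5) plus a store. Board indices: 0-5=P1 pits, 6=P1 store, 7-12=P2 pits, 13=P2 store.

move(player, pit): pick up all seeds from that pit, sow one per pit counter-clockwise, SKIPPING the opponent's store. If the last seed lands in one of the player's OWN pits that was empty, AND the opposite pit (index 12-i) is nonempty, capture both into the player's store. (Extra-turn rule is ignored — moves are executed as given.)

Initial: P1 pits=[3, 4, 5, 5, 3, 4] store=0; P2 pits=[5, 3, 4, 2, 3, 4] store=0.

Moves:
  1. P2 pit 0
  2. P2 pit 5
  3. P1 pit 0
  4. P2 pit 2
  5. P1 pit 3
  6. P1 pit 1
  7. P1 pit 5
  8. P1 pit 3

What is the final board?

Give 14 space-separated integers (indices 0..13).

Move 1: P2 pit0 -> P1=[3,4,5,5,3,4](0) P2=[0,4,5,3,4,5](0)
Move 2: P2 pit5 -> P1=[4,5,6,6,3,4](0) P2=[0,4,5,3,4,0](1)
Move 3: P1 pit0 -> P1=[0,6,7,7,4,4](0) P2=[0,4,5,3,4,0](1)
Move 4: P2 pit2 -> P1=[1,6,7,7,4,4](0) P2=[0,4,0,4,5,1](2)
Move 5: P1 pit3 -> P1=[1,6,7,0,5,5](1) P2=[1,5,1,5,5,1](2)
Move 6: P1 pit1 -> P1=[1,0,8,1,6,6](2) P2=[2,5,1,5,5,1](2)
Move 7: P1 pit5 -> P1=[1,0,8,1,6,0](3) P2=[3,6,2,6,6,1](2)
Move 8: P1 pit3 -> P1=[1,0,8,0,7,0](3) P2=[3,6,2,6,6,1](2)

Answer: 1 0 8 0 7 0 3 3 6 2 6 6 1 2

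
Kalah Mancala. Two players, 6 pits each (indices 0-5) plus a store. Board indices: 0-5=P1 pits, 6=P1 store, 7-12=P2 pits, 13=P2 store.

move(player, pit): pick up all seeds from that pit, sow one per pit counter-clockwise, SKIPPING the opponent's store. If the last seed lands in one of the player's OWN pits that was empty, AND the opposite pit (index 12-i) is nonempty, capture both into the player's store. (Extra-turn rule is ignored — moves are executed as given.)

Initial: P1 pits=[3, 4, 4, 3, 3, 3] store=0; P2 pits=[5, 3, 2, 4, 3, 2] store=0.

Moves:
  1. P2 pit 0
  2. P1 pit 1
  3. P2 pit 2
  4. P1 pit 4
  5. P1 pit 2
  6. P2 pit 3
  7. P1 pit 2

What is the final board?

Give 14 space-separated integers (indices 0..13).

Answer: 4 1 0 6 1 6 2 2 5 0 0 6 5 1

Derivation:
Move 1: P2 pit0 -> P1=[3,4,4,3,3,3](0) P2=[0,4,3,5,4,3](0)
Move 2: P1 pit1 -> P1=[3,0,5,4,4,4](0) P2=[0,4,3,5,4,3](0)
Move 3: P2 pit2 -> P1=[3,0,5,4,4,4](0) P2=[0,4,0,6,5,4](0)
Move 4: P1 pit4 -> P1=[3,0,5,4,0,5](1) P2=[1,5,0,6,5,4](0)
Move 5: P1 pit2 -> P1=[3,0,0,5,1,6](2) P2=[2,5,0,6,5,4](0)
Move 6: P2 pit3 -> P1=[4,1,1,5,1,6](2) P2=[2,5,0,0,6,5](1)
Move 7: P1 pit2 -> P1=[4,1,0,6,1,6](2) P2=[2,5,0,0,6,5](1)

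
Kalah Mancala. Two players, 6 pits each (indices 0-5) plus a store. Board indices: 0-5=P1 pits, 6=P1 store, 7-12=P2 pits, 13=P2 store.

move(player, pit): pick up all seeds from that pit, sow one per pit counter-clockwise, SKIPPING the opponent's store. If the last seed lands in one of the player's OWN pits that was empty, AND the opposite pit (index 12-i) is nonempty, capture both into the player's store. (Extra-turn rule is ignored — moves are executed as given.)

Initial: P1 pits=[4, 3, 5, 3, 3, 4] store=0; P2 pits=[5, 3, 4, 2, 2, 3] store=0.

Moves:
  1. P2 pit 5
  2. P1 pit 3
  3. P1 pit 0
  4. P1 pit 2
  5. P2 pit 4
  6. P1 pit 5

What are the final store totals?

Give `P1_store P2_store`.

Move 1: P2 pit5 -> P1=[5,4,5,3,3,4](0) P2=[5,3,4,2,2,0](1)
Move 2: P1 pit3 -> P1=[5,4,5,0,4,5](1) P2=[5,3,4,2,2,0](1)
Move 3: P1 pit0 -> P1=[0,5,6,1,5,6](1) P2=[5,3,4,2,2,0](1)
Move 4: P1 pit2 -> P1=[0,5,0,2,6,7](2) P2=[6,4,4,2,2,0](1)
Move 5: P2 pit4 -> P1=[0,5,0,2,6,7](2) P2=[6,4,4,2,0,1](2)
Move 6: P1 pit5 -> P1=[0,5,0,2,6,0](3) P2=[7,5,5,3,1,2](2)

Answer: 3 2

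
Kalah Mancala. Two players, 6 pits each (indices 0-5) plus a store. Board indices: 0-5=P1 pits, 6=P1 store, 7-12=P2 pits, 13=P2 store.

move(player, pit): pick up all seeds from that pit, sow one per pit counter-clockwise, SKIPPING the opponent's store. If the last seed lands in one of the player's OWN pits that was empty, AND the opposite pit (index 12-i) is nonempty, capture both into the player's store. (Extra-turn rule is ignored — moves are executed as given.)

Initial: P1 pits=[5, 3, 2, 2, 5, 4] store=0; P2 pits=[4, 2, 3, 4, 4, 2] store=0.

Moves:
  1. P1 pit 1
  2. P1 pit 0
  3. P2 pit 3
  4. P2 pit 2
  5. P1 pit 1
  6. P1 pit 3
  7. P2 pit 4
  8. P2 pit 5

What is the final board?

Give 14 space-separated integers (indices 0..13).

Answer: 3 2 7 2 8 6 1 5 2 0 1 0 0 3

Derivation:
Move 1: P1 pit1 -> P1=[5,0,3,3,6,4](0) P2=[4,2,3,4,4,2](0)
Move 2: P1 pit0 -> P1=[0,1,4,4,7,5](0) P2=[4,2,3,4,4,2](0)
Move 3: P2 pit3 -> P1=[1,1,4,4,7,5](0) P2=[4,2,3,0,5,3](1)
Move 4: P2 pit2 -> P1=[1,1,4,4,7,5](0) P2=[4,2,0,1,6,4](1)
Move 5: P1 pit1 -> P1=[1,0,5,4,7,5](0) P2=[4,2,0,1,6,4](1)
Move 6: P1 pit3 -> P1=[1,0,5,0,8,6](1) P2=[5,2,0,1,6,4](1)
Move 7: P2 pit4 -> P1=[2,1,6,1,8,6](1) P2=[5,2,0,1,0,5](2)
Move 8: P2 pit5 -> P1=[3,2,7,2,8,6](1) P2=[5,2,0,1,0,0](3)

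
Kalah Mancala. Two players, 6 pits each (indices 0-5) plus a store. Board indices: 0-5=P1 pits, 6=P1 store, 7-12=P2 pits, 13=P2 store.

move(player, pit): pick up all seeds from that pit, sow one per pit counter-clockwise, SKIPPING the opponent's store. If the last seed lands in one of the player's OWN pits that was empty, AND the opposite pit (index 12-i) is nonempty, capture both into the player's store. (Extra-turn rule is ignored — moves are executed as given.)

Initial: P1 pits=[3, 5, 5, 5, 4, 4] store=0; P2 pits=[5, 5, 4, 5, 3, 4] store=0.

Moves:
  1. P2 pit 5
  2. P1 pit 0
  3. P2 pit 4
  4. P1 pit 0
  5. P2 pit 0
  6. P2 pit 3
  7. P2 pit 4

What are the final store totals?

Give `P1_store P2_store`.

Move 1: P2 pit5 -> P1=[4,6,6,5,4,4](0) P2=[5,5,4,5,3,0](1)
Move 2: P1 pit0 -> P1=[0,7,7,6,5,4](0) P2=[5,5,4,5,3,0](1)
Move 3: P2 pit4 -> P1=[1,7,7,6,5,4](0) P2=[5,5,4,5,0,1](2)
Move 4: P1 pit0 -> P1=[0,8,7,6,5,4](0) P2=[5,5,4,5,0,1](2)
Move 5: P2 pit0 -> P1=[0,8,7,6,5,4](0) P2=[0,6,5,6,1,2](2)
Move 6: P2 pit3 -> P1=[1,9,8,6,5,4](0) P2=[0,6,5,0,2,3](3)
Move 7: P2 pit4 -> P1=[1,9,8,6,5,4](0) P2=[0,6,5,0,0,4](4)

Answer: 0 4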